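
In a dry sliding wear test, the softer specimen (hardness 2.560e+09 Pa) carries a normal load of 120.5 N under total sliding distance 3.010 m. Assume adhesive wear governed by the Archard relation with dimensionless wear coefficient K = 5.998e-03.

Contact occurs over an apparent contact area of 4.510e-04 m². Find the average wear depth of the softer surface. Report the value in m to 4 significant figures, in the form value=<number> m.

value=1.884e-06 m

The computation carries exact precision; intermediates are shown rounded — rounded once at the end to 4 significant figures.
In SI base units, W = 120.5 N, H = 2.560e+09 Pa, K = 5.998e-03.
Archard relation: V = K·W·L/H = 5.998e-03 · 120.5 · 3.010 / 2.560e+09 = 8.498e-10 m³.
Depth h = V/A = 8.498e-10 / 4.510e-04 = 1.884e-06 m.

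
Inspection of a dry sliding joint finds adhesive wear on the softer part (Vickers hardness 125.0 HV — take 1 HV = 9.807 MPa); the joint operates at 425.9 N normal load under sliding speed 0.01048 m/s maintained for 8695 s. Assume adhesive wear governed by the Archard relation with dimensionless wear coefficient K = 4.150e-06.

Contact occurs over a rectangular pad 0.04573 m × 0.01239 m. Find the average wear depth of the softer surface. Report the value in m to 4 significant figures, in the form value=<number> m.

The algebra keeps exact precision; intermediate values appear rounded — rounded just once, at four significant figures.
Convert: Distance L = v·t = 0.01048 m/s × 8695 s = 91.12 m.
Convert: Hardness H = 125.0 HV × 9.807 MPa/HV = 1226 MPa = 1.226e+09 Pa.
Convert: Contact area A = 0.04573 m × 0.01239 m = 5.666e-04 m².
As SI base values: W = 425.9 N, H = 1.226e+09 Pa, K = 4.150e-06.
Apply Archard: V = K·W·L/H = 4.150e-06 · 425.9 · 91.12 / 1.226e+09 = 1.314e-10 m³.
Wear depth h = V/A = 1.314e-10 / 5.666e-04 = 2.319e-07 m.

value=2.319e-07 m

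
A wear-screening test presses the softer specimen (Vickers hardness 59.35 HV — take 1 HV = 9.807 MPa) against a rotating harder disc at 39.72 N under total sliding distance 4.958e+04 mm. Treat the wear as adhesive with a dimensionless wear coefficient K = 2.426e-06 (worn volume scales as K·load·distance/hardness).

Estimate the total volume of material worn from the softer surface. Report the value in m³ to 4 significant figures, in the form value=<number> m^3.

The intermediates are printed rounded — all arithmetic maintains full precision; one final rounding, at four significant figures.
Sliding distance L = 4.958e+04 mm = 49.58 m.
Hardness H = 59.35 HV × 9.807 MPa/HV = 582.0 MPa = 5.820e+08 Pa.
Expressed in SI base units: W = 39.72 N, H = 5.820e+08 Pa, K = 2.426e-06.
The Archard volume V = K·W·L/H = 2.426e-06 · 39.72 · 49.58 / 5.820e+08 = 8.208e-12 m³.

value=8.208e-12 m^3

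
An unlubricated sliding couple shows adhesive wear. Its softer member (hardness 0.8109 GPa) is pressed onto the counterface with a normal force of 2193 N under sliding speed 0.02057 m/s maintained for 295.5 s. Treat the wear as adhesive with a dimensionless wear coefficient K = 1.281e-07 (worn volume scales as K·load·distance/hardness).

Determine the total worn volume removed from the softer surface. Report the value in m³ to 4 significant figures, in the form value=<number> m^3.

All working math runs at exact precision — intermediate values are shown rounded — one final rounding to 4 significant digits.
The distance L = v·t = 0.02057 m/s × 295.5 s = 6.078 m.
Hardness H = 0.8109 GPa = 8.109e+08 Pa.
SI base units throughout: W = 2193 N, H = 8.109e+08 Pa, K = 1.281e-07.
Archard relation: V = K·W·L/H = 1.281e-07 · 2193 · 6.078 / 8.109e+08 = 2.106e-12 m³.

value=2.106e-12 m^3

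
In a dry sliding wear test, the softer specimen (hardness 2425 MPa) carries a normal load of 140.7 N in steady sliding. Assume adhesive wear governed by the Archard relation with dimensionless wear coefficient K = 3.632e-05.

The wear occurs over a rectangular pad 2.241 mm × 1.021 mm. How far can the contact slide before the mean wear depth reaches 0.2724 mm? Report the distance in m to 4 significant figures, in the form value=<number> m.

value=295.8 m

Intermediate values are shown rounded. All arithmetic maintains full float precision — one last rounding, at four significant figures.
Hardness H = 2425 MPa = 2.425e+09 Pa.
Pad sides 2.241 mm × 1.021 mm = 0.002241 m × 0.001021 m. Contact area A = 0.002241 m × 0.001021 m = 2.288e-06 m².
Depth limit h_lim = 0.2724 mm = 2.724e-04 m.
Working in SI base units: W = 140.7 N, H = 2.425e+09 Pa, K = 3.632e-05.
Permissible volume V_lim = h_lim·A = 2.724e-04 · 2.288e-06 = 6.233e-10 m³.
Inverting, life L = V_lim·H/(K·W) = 6.233e-10 · 2.425e+09 / (3.632e-05 · 140.7) = 295.8 m.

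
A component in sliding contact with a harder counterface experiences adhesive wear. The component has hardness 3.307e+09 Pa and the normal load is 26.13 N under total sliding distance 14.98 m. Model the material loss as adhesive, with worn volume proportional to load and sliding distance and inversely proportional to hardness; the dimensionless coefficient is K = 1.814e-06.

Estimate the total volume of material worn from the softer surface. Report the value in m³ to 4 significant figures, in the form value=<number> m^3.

Each operation carries exact precision, and intermediate values are printed rounded, and a single final rounding to 4 significant figures.
In SI base units: W = 26.13 N, H = 3.307e+09 Pa, K = 1.814e-06.
Apply Archard: V = K·W·L/H = 1.814e-06 · 26.13 · 14.98 / 3.307e+09 = 2.147e-13 m³.

value=2.147e-13 m^3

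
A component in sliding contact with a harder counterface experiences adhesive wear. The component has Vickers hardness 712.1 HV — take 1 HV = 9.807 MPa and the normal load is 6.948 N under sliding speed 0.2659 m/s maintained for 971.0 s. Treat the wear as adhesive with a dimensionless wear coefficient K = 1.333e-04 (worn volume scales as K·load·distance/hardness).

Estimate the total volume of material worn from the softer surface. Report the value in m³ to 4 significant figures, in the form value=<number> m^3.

The computation keeps full float precision — displayed values are rounded. Rounded once at the end to 4 significant digits.
Distance covered L = v·t = 0.2659 m/s × 971.0 s = 258.2 m.
Hardness H = 712.1 HV × 9.807 MPa/HV = 6984 MPa = 6.984e+09 Pa.
Restated in SI base units: W = 6.948 N, H = 6.984e+09 Pa, K = 1.333e-04.
The Archard volume V = K·W·L/H = 1.333e-04 · 6.948 · 258.2 / 6.984e+09 = 3.424e-11 m³.

value=3.424e-11 m^3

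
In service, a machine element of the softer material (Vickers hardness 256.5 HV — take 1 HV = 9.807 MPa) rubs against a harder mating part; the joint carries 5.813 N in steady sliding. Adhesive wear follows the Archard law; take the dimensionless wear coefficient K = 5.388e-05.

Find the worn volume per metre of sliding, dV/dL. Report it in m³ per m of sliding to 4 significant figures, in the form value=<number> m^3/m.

value=1.245e-13 m^3/m

The computation carries full precision, and the intermediates are printed rounded; one final rounding, at four significant figures.
Hardness H = 256.5 HV × 9.807 MPa/HV = 2515 MPa = 2.515e+09 Pa.
SI base units throughout: W = 5.813 N, H = 2.515e+09 Pa, K = 5.388e-05.
The wear rate dV/dL = K·W/H, per unit distance: 5.388e-05 · 5.813 / 2.515e+09 = 1.245e-13 m³/m.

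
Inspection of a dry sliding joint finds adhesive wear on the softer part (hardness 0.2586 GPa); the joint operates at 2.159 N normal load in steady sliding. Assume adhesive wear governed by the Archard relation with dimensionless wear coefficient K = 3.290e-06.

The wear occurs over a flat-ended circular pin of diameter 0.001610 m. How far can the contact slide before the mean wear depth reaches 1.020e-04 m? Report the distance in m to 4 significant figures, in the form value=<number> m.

value=7560 m

Intermediates appear rounded — each operation maintains full float precision — one last rounding, at four significant figures.
Convert: Hardness H = 0.2586 GPa = 2.586e+08 Pa.
Convert: Contact area A = π·d²/4 = π·(0.001610 m)²/4 = 2.036e-06 m².
SI base units throughout: W = 2.159 N, H = 2.586e+08 Pa, K = 3.290e-06.
At the depth limit, V_lim = h_lim·A = 1.020e-04 · 2.036e-06 = 2.077e-10 m³.
Thus life L = V_lim·H/(K·W) = 2.077e-10 · 2.586e+08 / (3.290e-06 · 2.159) = 7560 m.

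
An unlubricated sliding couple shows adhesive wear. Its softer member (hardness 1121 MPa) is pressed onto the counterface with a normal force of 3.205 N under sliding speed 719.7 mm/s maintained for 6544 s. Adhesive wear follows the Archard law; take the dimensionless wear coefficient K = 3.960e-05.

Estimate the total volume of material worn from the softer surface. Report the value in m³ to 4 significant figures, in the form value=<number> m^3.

Intermediates appear rounded. The algebra keeps exact precision; a lone final rounding: 4 significant figures.
Convert: Sliding speed v = 719.7 mm/s = 0.7197 m/s. Distance L = v·t = 0.7197 m/s × 6544 s = 4710 m.
Convert: Hardness H = 1121 MPa = 1.121e+09 Pa.
SI base units throughout: W = 3.205 N, H = 1.121e+09 Pa, K = 3.960e-05.
Archard volume V = K·W·L/H = 3.960e-05 · 3.205 · 4710 / 1.121e+09 = 5.332e-10 m³.

value=5.332e-10 m^3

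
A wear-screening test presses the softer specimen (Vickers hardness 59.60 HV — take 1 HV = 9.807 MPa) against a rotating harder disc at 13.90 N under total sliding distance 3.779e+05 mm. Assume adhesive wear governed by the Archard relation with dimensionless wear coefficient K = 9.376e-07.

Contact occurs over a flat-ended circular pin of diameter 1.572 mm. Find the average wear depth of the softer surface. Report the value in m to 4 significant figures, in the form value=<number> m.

value=4.341e-06 m

The intermediates are printed rounded, and every step keeps full float precision; a single final rounding, at 4 significant figures.
The distance L = 3.779e+05 mm = 377.9 m.
Hardness H = 59.60 HV × 9.807 MPa/HV = 584.5 MPa = 5.845e+08 Pa.
Pin diameter d = 1.572 mm = 0.001572 m. Contact area A = π·d²/4 = π·(0.001572 m)²/4 = 1.941e-06 m².
Expressed in SI base units: W = 13.90 N, H = 5.845e+08 Pa, K = 9.376e-07.
Archard relation: V = K·W·L/H = 9.376e-07 · 13.90 · 377.9 / 5.845e+08 = 8.426e-12 m³.
Mean wear depth h = V/A = 8.426e-12 / 1.941e-06 = 4.341e-06 m.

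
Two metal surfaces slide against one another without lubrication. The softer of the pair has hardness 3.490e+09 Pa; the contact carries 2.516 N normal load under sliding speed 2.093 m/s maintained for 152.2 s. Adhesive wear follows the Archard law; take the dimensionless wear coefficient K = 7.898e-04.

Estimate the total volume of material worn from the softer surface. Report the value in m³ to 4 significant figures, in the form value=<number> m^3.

value=1.814e-10 m^3

Each operation holds full float precision, and shown intermediates are rounded — a single final rounding: 4 significant figures.
Convert: Sliding distance L = v·t = 2.093 m/s × 152.2 s = 318.6 m.
Restated in SI base units: W = 2.516 N, H = 3.490e+09 Pa, K = 7.898e-04.
Worn volume V = K·W·L/H = 7.898e-04 · 2.516 · 318.6 / 3.490e+09 = 1.814e-10 m³.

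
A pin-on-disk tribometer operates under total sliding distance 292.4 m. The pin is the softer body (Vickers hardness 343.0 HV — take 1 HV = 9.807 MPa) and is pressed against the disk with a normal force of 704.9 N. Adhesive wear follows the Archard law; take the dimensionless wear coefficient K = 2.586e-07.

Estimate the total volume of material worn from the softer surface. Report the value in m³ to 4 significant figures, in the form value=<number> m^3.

Intermediate values are printed rounded, and all working math runs at full precision, and one final rounding: four significant figures.
Hardness H = 343.0 HV × 9.807 MPa/HV = 3364 MPa = 3.364e+09 Pa.
Expressed in SI base units: W = 704.9 N, H = 3.364e+09 Pa, K = 2.586e-07.
Wear volume V = K·W·L/H = 2.586e-07 · 704.9 · 292.4 / 3.364e+09 = 1.585e-11 m³.

value=1.585e-11 m^3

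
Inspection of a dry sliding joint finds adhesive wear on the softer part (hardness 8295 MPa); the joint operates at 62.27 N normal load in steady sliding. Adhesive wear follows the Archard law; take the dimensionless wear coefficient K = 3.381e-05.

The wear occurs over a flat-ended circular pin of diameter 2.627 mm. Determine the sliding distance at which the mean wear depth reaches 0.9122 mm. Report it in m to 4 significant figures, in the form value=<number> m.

Intermediate values are shown rounded, and all working math keeps exact precision — a single final rounding to 4 significant digits.
Convert: Hardness H = 8295 MPa = 8.295e+09 Pa.
Convert: Pin diameter d = 2.627 mm = 0.002627 m. Contact area A = π·d²/4 = π·(0.002627 m)²/4 = 5.420e-06 m².
Convert: Depth limit h_lim = 0.9122 mm = 9.122e-04 m.
Working in SI base units: W = 62.27 N, H = 8.295e+09 Pa, K = 3.381e-05.
At the depth limit, V_lim = h_lim·A = 9.122e-04 · 5.420e-06 = 4.944e-09 m³.
Inverting, life L = V_lim·H/(K·W) = 4.944e-09 · 8.295e+09 / (3.381e-05 · 62.27) = 1.948e+04 m.

value=1.948e+04 m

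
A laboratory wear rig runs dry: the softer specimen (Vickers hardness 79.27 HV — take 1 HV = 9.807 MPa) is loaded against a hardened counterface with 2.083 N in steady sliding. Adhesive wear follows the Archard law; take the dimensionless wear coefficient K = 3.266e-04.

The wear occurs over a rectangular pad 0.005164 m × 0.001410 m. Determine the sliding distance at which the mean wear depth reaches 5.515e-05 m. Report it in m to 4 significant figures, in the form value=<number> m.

Intermediate values appear rounded — all arithmetic carries full precision, and one final rounding to 4 significant digits.
Convert: Hardness H = 79.27 HV × 9.807 MPa/HV = 777.4 MPa = 7.774e+08 Pa.
Convert: Contact area A = 0.005164 m × 0.001410 m = 7.281e-06 m².
SI base units throughout: W = 2.083 N, H = 7.774e+08 Pa, K = 3.266e-04.
Allowed volume V_lim = h_lim·A = 5.515e-05 · 7.281e-06 = 4.016e-10 m³.
Life L = V_lim·H/(K·W) = 4.016e-10 · 7.774e+08 / (3.266e-04 · 2.083) = 458.9 m.

value=458.9 m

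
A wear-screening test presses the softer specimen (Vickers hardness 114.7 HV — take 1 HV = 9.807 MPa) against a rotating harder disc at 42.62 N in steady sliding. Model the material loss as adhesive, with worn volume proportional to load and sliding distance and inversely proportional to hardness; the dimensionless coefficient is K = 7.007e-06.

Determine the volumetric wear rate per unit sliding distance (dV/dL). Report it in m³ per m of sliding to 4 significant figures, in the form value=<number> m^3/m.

value=2.655e-13 m^3/m

The intermediates appear rounded. All arithmetic runs at full float precision — a lone final rounding to four significant figures.
Hardness H = 114.7 HV × 9.807 MPa/HV = 1125 MPa = 1.125e+09 Pa.
As SI base values: W = 42.62 N, H = 1.125e+09 Pa, K = 7.007e-06.
Wear rate dV/dL = K·W/H — distance-free: 7.007e-06 · 42.62 / 1.125e+09 = 2.655e-13 m³/m.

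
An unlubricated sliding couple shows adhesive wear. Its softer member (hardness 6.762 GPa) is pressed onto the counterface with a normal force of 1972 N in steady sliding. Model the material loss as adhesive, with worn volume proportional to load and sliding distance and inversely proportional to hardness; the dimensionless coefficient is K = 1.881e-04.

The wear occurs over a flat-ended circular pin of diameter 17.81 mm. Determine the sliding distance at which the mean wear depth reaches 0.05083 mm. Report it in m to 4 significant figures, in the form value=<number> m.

The algebra keeps full float precision. Displayed values are rounded; a lone final rounding to four significant digits.
Hardness H = 6.762 GPa = 6.762e+09 Pa.
Pin diameter d = 17.81 mm = 0.01781 m. Contact area A = π·d²/4 = π·(0.01781 m)²/4 = 2.491e-04 m².
Depth limit h_lim = 0.05083 mm = 5.083e-05 m.
Restated in SI base units: W = 1972 N, H = 6.762e+09 Pa, K = 1.881e-04.
Volume at the limit: V_lim = h_lim·A = 5.083e-05 · 2.491e-04 = 1.266e-08 m³.
Sliding life L = V_lim·H/(K·W) = 1.266e-08 · 6.762e+09 / (1.881e-04 · 1972) = 230.8 m.

value=230.8 m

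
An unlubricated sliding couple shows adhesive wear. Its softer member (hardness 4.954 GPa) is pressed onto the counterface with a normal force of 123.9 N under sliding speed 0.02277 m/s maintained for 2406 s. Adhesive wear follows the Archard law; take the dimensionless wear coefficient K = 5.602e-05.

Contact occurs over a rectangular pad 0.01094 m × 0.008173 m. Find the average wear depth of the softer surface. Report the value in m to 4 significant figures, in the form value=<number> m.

Intermediate values are displayed rounded. All arithmetic carries exact precision — one last rounding to four significant figures.
Convert: Distance covered L = v·t = 0.02277 m/s × 2406 s = 54.78 m.
Convert: Hardness H = 4.954 GPa = 4.954e+09 Pa.
Convert: Contact area A = 0.01094 m × 0.008173 m = 8.941e-05 m².
Restated in SI base units: W = 123.9 N, H = 4.954e+09 Pa, K = 5.602e-05.
Wear volume V = K·W·L/H = 5.602e-05 · 123.9 · 54.78 / 4.954e+09 = 7.676e-11 m³.
Depth of wear h = V/A = 7.676e-11 / 8.941e-05 = 8.585e-07 m.

value=8.585e-07 m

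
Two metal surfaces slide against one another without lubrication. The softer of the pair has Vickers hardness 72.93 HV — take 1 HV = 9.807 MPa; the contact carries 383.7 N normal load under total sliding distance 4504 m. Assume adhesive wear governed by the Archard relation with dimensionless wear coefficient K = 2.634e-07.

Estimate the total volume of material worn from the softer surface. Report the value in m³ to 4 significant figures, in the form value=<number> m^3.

value=6.364e-10 m^3

Intermediate values are printed rounded, and all working math maintains full precision, and a lone final rounding, at 4 significant figures.
Convert: Hardness H = 72.93 HV × 9.807 MPa/HV = 715.2 MPa = 7.152e+08 Pa.
In SI base units: W = 383.7 N, H = 7.152e+08 Pa, K = 2.634e-07.
Apply Archard: V = K·W·L/H = 2.634e-07 · 383.7 · 4504 / 7.152e+08 = 6.364e-10 m³.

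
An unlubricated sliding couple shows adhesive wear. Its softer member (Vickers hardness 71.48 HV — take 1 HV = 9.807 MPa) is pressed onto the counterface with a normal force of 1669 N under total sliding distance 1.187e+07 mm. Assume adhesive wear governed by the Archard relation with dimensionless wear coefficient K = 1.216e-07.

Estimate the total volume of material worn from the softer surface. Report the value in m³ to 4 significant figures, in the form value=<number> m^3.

value=3.437e-09 m^3

Intermediate values appear rounded; the computation maintains full precision — rounded once at the end: four significant figures.
Convert: Distance L = 1.187e+07 mm = 1.187e+04 m.
Convert: Hardness H = 71.48 HV × 9.807 MPa/HV = 701.0 MPa = 7.010e+08 Pa.
SI base units throughout: W = 1669 N, H = 7.010e+08 Pa, K = 1.216e-07.
Archard volume V = K·W·L/H = 1.216e-07 · 1669 · 1.187e+04 / 7.010e+08 = 3.437e-09 m³.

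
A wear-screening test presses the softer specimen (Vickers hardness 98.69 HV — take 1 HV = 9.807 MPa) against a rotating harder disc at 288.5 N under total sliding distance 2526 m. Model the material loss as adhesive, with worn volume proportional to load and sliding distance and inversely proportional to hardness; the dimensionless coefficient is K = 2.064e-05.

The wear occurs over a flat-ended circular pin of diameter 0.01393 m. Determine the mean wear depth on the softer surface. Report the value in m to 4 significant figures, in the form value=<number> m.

All arithmetic holds full precision; shown intermediates are rounded; rounded once at the end: 4 significant digits.
Hardness H = 98.69 HV × 9.807 MPa/HV = 967.9 MPa = 9.679e+08 Pa.
Contact area A = π·d²/4 = π·(0.01393 m)²/4 = 1.524e-04 m².
Collected in SI base units: W = 288.5 N, H = 9.679e+08 Pa, K = 2.064e-05.
Apply Archard: V = K·W·L/H = 2.064e-05 · 288.5 · 2526 / 9.679e+08 = 1.554e-08 m³.
Mean wear depth h = V/A = 1.554e-08 / 1.524e-04 = 1.020e-04 m.

value=1.020e-04 m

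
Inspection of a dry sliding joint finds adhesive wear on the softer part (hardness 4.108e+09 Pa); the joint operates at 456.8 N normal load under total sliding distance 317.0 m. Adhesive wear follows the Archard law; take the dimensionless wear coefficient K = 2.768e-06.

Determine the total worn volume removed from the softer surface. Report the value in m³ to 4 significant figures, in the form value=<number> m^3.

value=9.757e-11 m^3

The intermediates are shown rounded; every step runs at full float precision; rounded once at the end: four significant figures.
Expressed in SI base units: W = 456.8 N, H = 4.108e+09 Pa, K = 2.768e-06.
Archard relation: V = K·W·L/H = 2.768e-06 · 456.8 · 317.0 / 4.108e+09 = 9.757e-11 m³.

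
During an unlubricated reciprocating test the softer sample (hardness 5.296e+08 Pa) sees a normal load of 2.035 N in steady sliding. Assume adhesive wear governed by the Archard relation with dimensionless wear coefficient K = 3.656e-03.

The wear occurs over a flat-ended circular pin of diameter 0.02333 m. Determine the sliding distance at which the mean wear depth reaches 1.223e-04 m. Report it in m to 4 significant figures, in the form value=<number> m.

Intermediates are shown rounded; the computation maintains full float precision. Rounded once at the end: four significant figures.
Contact area A = π·d²/4 = π·(0.02333 m)²/4 = 4.275e-04 m².
In SI base units: W = 2.035 N, H = 5.296e+08 Pa, K = 3.656e-03.
Permissible volume V_lim = h_lim·A = 1.223e-04 · 4.275e-04 = 5.228e-08 m³.
So the life L = V_lim·H/(K·W) = 5.228e-08 · 5.296e+08 / (3.656e-03 · 2.035) = 3722 m.

value=3722 m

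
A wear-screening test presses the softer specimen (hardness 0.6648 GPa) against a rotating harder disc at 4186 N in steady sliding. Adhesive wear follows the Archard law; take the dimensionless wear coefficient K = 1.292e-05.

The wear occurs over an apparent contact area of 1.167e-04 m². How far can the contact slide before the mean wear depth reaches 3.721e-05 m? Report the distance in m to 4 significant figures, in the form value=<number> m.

value=53.38 m

Intermediate values are displayed rounded — the algebra maintains full precision — one final rounding to four significant digits.
Hardness H = 0.6648 GPa = 6.648e+08 Pa.
SI base units throughout: W = 4186 N, H = 6.648e+08 Pa, K = 1.292e-05.
Permissible volume V_lim = h_lim·A = 3.721e-05 · 1.167e-04 = 4.342e-09 m³.
Life L = V_lim·H/(K·W) = 4.342e-09 · 6.648e+08 / (1.292e-05 · 4186) = 53.38 m.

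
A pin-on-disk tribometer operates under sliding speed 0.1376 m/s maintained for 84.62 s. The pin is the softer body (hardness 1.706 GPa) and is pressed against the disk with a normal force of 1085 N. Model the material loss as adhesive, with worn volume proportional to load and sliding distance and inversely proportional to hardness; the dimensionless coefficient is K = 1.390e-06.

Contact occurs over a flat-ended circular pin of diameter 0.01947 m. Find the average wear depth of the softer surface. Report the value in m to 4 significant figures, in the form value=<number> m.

Intermediate values are displayed rounded. All arithmetic holds full precision — a lone final rounding, at four significant digits.
Convert: Distance L = v·t = 0.1376 m/s × 84.62 s = 11.64 m.
Convert: Hardness H = 1.706 GPa = 1.706e+09 Pa.
Convert: Contact area A = π·d²/4 = π·(0.01947 m)²/4 = 2.977e-04 m².
In SI base units: W = 1085 N, H = 1.706e+09 Pa, K = 1.390e-06.
Worn volume V = K·W·L/H = 1.390e-06 · 1085 · 11.64 / 1.706e+09 = 1.029e-11 m³.
Mean depth h = V/A = 1.029e-11 / 2.977e-04 = 3.457e-08 m.

value=3.457e-08 m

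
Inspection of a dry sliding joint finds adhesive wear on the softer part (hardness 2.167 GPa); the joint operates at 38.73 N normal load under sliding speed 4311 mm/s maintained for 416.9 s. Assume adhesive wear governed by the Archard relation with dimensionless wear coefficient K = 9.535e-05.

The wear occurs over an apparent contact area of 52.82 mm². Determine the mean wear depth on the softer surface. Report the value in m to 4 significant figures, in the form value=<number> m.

The intermediates are printed rounded, and all working math holds full float precision — one last rounding: four significant figures.
Convert: Sliding speed v = 4311 mm/s = 4.311 m/s. Total distance L = v·t = 4.311 m/s × 416.9 s = 1797 m.
Convert: Hardness H = 2.167 GPa = 2.167e+09 Pa.
Convert: Contact area A = 52.82 mm² = 5.282e-05 m².
As SI base values: W = 38.73 N, H = 2.167e+09 Pa, K = 9.535e-05.
Wear volume V = K·W·L/H = 9.535e-05 · 38.73 · 1797 / 2.167e+09 = 3.063e-09 m³.
Mean depth h = V/A = 3.063e-09 / 5.282e-05 = 5.799e-05 m.

value=5.799e-05 m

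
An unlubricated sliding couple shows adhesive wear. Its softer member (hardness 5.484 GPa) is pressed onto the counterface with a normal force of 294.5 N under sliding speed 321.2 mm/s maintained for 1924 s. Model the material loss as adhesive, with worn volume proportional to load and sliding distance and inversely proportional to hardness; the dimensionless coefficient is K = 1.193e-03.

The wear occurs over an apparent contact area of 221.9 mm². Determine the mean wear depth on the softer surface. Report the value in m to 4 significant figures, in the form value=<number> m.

All arithmetic holds full precision. Intermediates are shown rounded. Rounded once at the end, at 4 significant figures.
Convert: Sliding speed v = 321.2 mm/s = 0.3212 m/s. Sliding distance L = v·t = 0.3212 m/s × 1924 s = 618.0 m.
Convert: Hardness H = 5.484 GPa = 5.484e+09 Pa.
Convert: Contact area A = 221.9 mm² = 2.219e-04 m².
Restated in SI base units: W = 294.5 N, H = 5.484e+09 Pa, K = 1.193e-03.
Worn volume V = K·W·L/H = 1.193e-03 · 294.5 · 618.0 / 5.484e+09 = 3.959e-08 m³.
Depth h = V/A = 3.959e-08 / 2.219e-04 = 1.784e-04 m.

value=1.784e-04 m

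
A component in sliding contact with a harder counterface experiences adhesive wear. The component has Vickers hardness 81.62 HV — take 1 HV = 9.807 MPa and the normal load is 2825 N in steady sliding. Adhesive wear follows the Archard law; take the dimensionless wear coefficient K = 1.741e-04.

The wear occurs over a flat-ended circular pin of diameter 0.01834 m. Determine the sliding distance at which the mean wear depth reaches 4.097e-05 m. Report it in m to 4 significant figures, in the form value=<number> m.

value=17.61 m

Intermediates appear rounded; all working math maintains full precision — one last rounding: 4 significant digits.
Convert: Hardness H = 81.62 HV × 9.807 MPa/HV = 800.4 MPa = 8.004e+08 Pa.
Convert: Contact area A = π·d²/4 = π·(0.01834 m)²/4 = 2.642e-04 m².
In SI base units: W = 2825 N, H = 8.004e+08 Pa, K = 1.741e-04.
Permissible volume V_lim = h_lim·A = 4.097e-05 · 2.642e-04 = 1.082e-08 m³.
Inverting, life L = V_lim·H/(K·W) = 1.082e-08 · 8.004e+08 / (1.741e-04 · 2825) = 17.61 m.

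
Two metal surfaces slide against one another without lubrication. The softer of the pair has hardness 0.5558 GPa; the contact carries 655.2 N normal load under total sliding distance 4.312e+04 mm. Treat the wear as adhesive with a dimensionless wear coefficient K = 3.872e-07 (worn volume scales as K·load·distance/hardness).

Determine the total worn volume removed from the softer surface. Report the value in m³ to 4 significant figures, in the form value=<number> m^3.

Intermediate values are displayed rounded; each operation maintains exact precision — rounded once at the end to four significant figures.
Total distance L = 4.312e+04 mm = 43.12 m.
Hardness H = 0.5558 GPa = 5.558e+08 Pa.
Collected in SI base units: W = 655.2 N, H = 5.558e+08 Pa, K = 3.872e-07.
Archard relation: V = K·W·L/H = 3.872e-07 · 655.2 · 43.12 / 5.558e+08 = 1.968e-11 m³.

value=1.968e-11 m^3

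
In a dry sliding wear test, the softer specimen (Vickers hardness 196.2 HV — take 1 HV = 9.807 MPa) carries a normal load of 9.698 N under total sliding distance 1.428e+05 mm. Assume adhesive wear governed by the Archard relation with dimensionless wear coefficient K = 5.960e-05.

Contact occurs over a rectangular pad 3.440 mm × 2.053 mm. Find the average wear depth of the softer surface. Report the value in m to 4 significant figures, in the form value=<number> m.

value=6.074e-06 m

All arithmetic keeps exact precision — intermediate values are displayed rounded. Rounded once at the end, at four significant digits.
Convert: Total distance L = 1.428e+05 mm = 142.8 m.
Convert: Hardness H = 196.2 HV × 9.807 MPa/HV = 1924 MPa = 1.924e+09 Pa.
Convert: Pad sides 3.440 mm × 2.053 mm = 0.003440 m × 0.002053 m. Contact area A = 0.003440 m × 0.002053 m = 7.062e-06 m².
Collected in SI base units: W = 9.698 N, H = 1.924e+09 Pa, K = 5.960e-05.
Volume removed: V = K·W·L/H = 5.960e-05 · 9.698 · 142.8 / 1.924e+09 = 4.290e-11 m³.
Mean depth h = V/A = 4.290e-11 / 7.062e-06 = 6.074e-06 m.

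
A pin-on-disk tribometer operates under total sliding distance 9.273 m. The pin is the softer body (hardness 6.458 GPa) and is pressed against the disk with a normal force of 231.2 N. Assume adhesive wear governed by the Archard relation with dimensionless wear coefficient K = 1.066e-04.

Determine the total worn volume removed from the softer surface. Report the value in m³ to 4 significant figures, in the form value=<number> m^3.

Every step runs at exact precision, and intermediates are shown rounded. Rounded just once, at 4 significant digits.
Hardness H = 6.458 GPa = 6.458e+09 Pa.
Restated in SI base units: W = 231.2 N, H = 6.458e+09 Pa, K = 1.066e-04.
By Archard's law, V = K·W·L/H = 1.066e-04 · 231.2 · 9.273 / 6.458e+09 = 3.539e-11 m³.

value=3.539e-11 m^3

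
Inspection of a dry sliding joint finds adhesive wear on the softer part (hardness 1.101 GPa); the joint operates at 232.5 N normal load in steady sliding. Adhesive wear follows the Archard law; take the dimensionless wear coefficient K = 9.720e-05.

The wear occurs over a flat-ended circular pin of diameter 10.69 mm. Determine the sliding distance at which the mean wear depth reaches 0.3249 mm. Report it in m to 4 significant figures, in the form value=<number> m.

value=1421 m

All arithmetic carries exact precision; intermediates are shown rounded; rounded once at the end: four significant digits.
Hardness H = 1.101 GPa = 1.101e+09 Pa.
Pin diameter d = 10.69 mm = 0.01069 m. Contact area A = π·d²/4 = π·(0.01069 m)²/4 = 8.975e-05 m².
Depth limit h_lim = 0.3249 mm = 3.249e-04 m.
Restated in SI base units: W = 232.5 N, H = 1.101e+09 Pa, K = 9.720e-05.
Wearable volume V_lim = h_lim·A = 3.249e-04 · 8.975e-05 = 2.916e-08 m³.
Life L = V_lim·H/(K·W) = 2.916e-08 · 1.101e+09 / (9.720e-05 · 232.5) = 1421 m.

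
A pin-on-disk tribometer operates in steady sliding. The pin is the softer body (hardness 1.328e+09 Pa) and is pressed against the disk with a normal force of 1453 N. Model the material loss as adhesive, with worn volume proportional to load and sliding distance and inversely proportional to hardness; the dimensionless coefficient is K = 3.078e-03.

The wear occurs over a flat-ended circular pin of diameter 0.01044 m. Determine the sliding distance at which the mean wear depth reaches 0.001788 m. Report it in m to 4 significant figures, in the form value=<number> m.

value=45.45 m

Each operation holds full precision. Intermediate values are shown rounded — a lone final rounding, at four significant digits.
Convert: Contact area A = π·d²/4 = π·(0.01044 m)²/4 = 8.560e-05 m².
Restated in SI base units: W = 1453 N, H = 1.328e+09 Pa, K = 3.078e-03.
At the depth limit, V_lim = h_lim·A = 0.001788 · 8.560e-05 = 1.531e-07 m³.
Inverting, life L = V_lim·H/(K·W) = 1.531e-07 · 1.328e+09 / (3.078e-03 · 1453) = 45.45 m.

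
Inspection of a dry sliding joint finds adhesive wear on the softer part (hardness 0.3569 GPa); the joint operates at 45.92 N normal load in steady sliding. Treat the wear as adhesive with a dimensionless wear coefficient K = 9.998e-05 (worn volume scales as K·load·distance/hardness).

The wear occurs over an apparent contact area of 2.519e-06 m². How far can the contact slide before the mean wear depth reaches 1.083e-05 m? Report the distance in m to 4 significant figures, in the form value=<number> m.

value=2.121 m

Intermediate values are shown rounded — all arithmetic carries full precision, and rounded once at the end to 4 significant digits.
Convert: Hardness H = 0.3569 GPa = 3.569e+08 Pa.
SI base units throughout: W = 45.92 N, H = 3.569e+08 Pa, K = 9.998e-05.
Allowed volume V_lim = h_lim·A = 1.083e-05 · 2.519e-06 = 2.728e-11 m³.
So the life L = V_lim·H/(K·W) = 2.728e-11 · 3.569e+08 / (9.998e-05 · 45.92) = 2.121 m.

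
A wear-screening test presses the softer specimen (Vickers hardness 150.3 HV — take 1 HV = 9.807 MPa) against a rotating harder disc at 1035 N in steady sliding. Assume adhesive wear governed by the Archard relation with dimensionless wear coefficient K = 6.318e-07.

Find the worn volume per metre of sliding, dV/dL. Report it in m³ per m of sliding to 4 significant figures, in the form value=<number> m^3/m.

All arithmetic runs at full float precision. Intermediate values are displayed rounded. Rounded just once to four significant digits.
Hardness H = 150.3 HV × 9.807 MPa/HV = 1474 MPa = 1.474e+09 Pa.
As SI base values: W = 1035 N, H = 1.474e+09 Pa, K = 6.318e-07.
Rate of wear dV/dL = K·W/H (no L dependence): 6.318e-07 · 1035 / 1.474e+09 = 4.436e-13 m³/m.

value=4.436e-13 m^3/m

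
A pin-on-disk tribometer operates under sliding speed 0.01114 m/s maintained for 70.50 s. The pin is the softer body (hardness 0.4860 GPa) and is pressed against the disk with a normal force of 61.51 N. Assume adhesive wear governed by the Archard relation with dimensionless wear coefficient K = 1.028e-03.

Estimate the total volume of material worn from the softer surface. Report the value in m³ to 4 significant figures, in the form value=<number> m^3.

value=1.022e-10 m^3

Quoted intermediates are rounded, and every step runs at full precision — one last rounding, at four significant digits.
The distance L = v·t = 0.01114 m/s × 70.50 s = 0.7854 m.
Hardness H = 0.4860 GPa = 4.860e+08 Pa.
In SI base units: W = 61.51 N, H = 4.860e+08 Pa, K = 1.028e-03.
Volume removed: V = K·W·L/H = 1.028e-03 · 61.51 · 0.7854 / 4.860e+08 = 1.022e-10 m³.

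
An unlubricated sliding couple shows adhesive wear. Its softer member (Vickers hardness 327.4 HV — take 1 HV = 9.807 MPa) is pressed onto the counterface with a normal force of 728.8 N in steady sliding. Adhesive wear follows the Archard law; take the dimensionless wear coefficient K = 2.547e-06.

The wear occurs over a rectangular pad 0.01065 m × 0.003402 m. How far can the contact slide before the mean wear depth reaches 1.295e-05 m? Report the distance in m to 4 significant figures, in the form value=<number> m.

value=811.6 m

Intermediate values are shown rounded — every step runs at full float precision, and one final rounding: four significant figures.
Hardness H = 327.4 HV × 9.807 MPa/HV = 3211 MPa = 3.211e+09 Pa.
Contact area A = 0.01065 m × 0.003402 m = 3.623e-05 m².
Restated in SI base units: W = 728.8 N, H = 3.211e+09 Pa, K = 2.547e-06.
At the depth limit, V_lim = h_lim·A = 1.295e-05 · 3.623e-05 = 4.692e-10 m³.
Sliding life L = V_lim·H/(K·W) = 4.692e-10 · 3.211e+09 / (2.547e-06 · 728.8) = 811.6 m.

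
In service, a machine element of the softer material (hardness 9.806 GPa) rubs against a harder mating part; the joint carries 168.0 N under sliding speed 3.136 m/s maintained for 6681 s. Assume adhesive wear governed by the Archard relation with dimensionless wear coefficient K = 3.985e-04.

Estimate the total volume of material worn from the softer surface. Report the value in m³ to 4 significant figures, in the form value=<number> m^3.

Intermediates are displayed rounded. All working math keeps full float precision — rounded just once, at 4 significant digits.
Convert: Distance L = v·t = 3.136 m/s × 6681 s = 2.095e+04 m.
Convert: Hardness H = 9.806 GPa = 9.806e+09 Pa.
SI base units throughout: W = 168.0 N, H = 9.806e+09 Pa, K = 3.985e-04.
Archard volume V = K·W·L/H = 3.985e-04 · 168.0 · 2.095e+04 / 9.806e+09 = 1.430e-07 m³.

value=1.430e-07 m^3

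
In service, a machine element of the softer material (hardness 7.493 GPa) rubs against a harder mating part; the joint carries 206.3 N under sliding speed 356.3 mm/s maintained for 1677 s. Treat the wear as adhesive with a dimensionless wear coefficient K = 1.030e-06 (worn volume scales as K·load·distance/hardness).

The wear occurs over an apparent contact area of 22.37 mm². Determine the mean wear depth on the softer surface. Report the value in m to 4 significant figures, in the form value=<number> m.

The algebra runs at exact precision; displayed values are rounded, and one last rounding, at four significant digits.
Sliding speed v = 356.3 mm/s = 0.3563 m/s. Distance L = v·t = 0.3563 m/s × 1677 s = 597.5 m.
Hardness H = 7.493 GPa = 7.493e+09 Pa.
Contact area A = 22.37 mm² = 2.237e-05 m².
As SI base values: W = 206.3 N, H = 7.493e+09 Pa, K = 1.030e-06.
Worn volume V = K·W·L/H = 1.030e-06 · 206.3 · 597.5 / 7.493e+09 = 1.694e-11 m³.
Mean wear depth h = V/A = 1.694e-11 / 2.237e-05 = 7.575e-07 m.

value=7.575e-07 m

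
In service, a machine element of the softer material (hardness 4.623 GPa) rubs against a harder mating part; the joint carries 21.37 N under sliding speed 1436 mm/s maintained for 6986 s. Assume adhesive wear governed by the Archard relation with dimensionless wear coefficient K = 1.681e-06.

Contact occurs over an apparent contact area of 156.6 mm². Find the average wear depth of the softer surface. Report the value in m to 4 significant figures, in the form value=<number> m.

value=4.978e-07 m

The intermediates are shown rounded, and the computation carries full precision; rounded once at the end: 4 significant figures.
Convert: Sliding speed v = 1436 mm/s = 1.436 m/s. Path length L = v·t = 1.436 m/s × 6986 s = 1.003e+04 m.
Convert: Hardness H = 4.623 GPa = 4.623e+09 Pa.
Convert: Contact area A = 156.6 mm² = 1.566e-04 m².
Working in SI base units: W = 21.37 N, H = 4.623e+09 Pa, K = 1.681e-06.
Apply Archard: V = K·W·L/H = 1.681e-06 · 21.37 · 1.003e+04 / 4.623e+09 = 7.795e-11 m³.
Depth of wear h = V/A = 7.795e-11 / 1.566e-04 = 4.978e-07 m.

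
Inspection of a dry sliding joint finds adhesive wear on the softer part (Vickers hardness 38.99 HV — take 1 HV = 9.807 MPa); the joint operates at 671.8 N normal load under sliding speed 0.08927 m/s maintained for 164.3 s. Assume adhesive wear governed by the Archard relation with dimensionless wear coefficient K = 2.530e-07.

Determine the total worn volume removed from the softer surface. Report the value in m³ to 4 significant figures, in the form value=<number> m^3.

All arithmetic carries full float precision — intermediates are shown rounded, and rounded just once, at 4 significant figures.
Distance L = v·t = 0.08927 m/s × 164.3 s = 14.67 m.
Hardness H = 38.99 HV × 9.807 MPa/HV = 382.4 MPa = 3.824e+08 Pa.
In SI base units, W = 671.8 N, H = 3.824e+08 Pa, K = 2.530e-07.
Archard volume V = K·W·L/H = 2.530e-07 · 671.8 · 14.67 / 3.824e+08 = 6.519e-12 m³.

value=6.519e-12 m^3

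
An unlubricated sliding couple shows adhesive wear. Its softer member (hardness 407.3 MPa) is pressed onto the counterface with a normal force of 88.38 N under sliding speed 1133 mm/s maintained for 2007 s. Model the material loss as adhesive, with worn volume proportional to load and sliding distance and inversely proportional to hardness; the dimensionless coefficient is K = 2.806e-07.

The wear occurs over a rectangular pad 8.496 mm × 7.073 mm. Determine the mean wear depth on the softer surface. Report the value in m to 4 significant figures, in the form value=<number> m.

All arithmetic holds exact precision; intermediates are printed rounded — a lone final rounding to 4 significant digits.
Sliding speed v = 1133 mm/s = 1.133 m/s. Total distance L = v·t = 1.133 m/s × 2007 s = 2274 m.
Hardness H = 407.3 MPa = 4.073e+08 Pa.
Pad sides 8.496 mm × 7.073 mm = 0.008496 m × 0.007073 m. Contact area A = 0.008496 m × 0.007073 m = 6.009e-05 m².
As SI base values: W = 88.38 N, H = 4.073e+08 Pa, K = 2.806e-07.
Archard relation: V = K·W·L/H = 2.806e-07 · 88.38 · 2274 / 4.073e+08 = 1.385e-10 m³.
Average depth h = V/A = 1.385e-10 / 6.009e-05 = 2.304e-06 m.

value=2.304e-06 m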